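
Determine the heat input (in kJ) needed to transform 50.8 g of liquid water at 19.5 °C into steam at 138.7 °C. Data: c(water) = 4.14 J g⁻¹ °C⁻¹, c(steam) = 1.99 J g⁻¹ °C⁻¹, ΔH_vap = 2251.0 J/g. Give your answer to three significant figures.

q = 135 kJ

q1 (heat water 19.5→100.0 °C): 50.8 × 4.14 × 80.5 = 16930 J
q2 (vaporize at 100 °C): 50.8 × 2251.0 = 114351 J
q3 (heat steam 100.0→138.7 °C): 50.8 × 1.99 × 38.7 = 3912 J
Total: 16930 + 114351 + 3912 = 135193 J = 135 kJ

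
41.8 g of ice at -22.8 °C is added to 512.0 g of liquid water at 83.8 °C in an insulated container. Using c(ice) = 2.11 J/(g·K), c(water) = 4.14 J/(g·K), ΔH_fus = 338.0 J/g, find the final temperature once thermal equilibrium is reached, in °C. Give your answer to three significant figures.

T_f = 70.4 °C

Heat to bring ice to 0 °C and melt it: q₁ = 41.8×2.11×22.8 + 41.8×338.0 = 16139 J
Heat the water can supply cooling to 0 °C: 512.0×4.14×83.8 = 177629 J > q₁, so all ice melts.
Energy balance: 512.0×4.14×(83.8 − T) = 16139 + 41.8×4.14×(T − 0)
2119.68(83.8 − T) = 16139 + 173.052 T
177629 − 16139 = 2292.732 T
T = 161490 / 2292.732 = 70.44 °C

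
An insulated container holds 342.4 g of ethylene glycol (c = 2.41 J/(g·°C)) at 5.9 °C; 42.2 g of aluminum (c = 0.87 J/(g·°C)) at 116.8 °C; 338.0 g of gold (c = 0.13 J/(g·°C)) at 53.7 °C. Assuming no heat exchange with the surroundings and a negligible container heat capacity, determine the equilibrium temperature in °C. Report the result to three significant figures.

Σ mᵢcᵢ(T − Tᵢ) = 0  ⇒  T = Σ mᵢcᵢTᵢ / Σ mᵢcᵢ
Σ mᵢcᵢ = 342.4×2.41 + 42.2×0.87 + 338.0×0.13 = 905.838
Σ mᵢcᵢTᵢ = 825.184×5.9 + 36.714×116.8 + 43.94×53.7 = 11516
T = 11516 / 905.838 = 12.71 °C

T_f = 12.7 °C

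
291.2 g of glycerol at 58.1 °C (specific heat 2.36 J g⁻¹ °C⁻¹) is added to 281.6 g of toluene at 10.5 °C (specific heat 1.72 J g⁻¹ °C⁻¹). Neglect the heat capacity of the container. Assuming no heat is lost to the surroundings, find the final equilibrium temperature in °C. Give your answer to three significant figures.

T_f = 38.4 °C

Heat lost by glycerol = heat gained by toluene.
(291.2)(2.36)(58.1 − T) = (281.6)(1.72)(T − 10.5)
687.232 (58.1 − T) = 484.352 (T − 10.5)
39928 − 687.232 T = 484.352 T − 5085.7
45013.7 = 1171.584 T
T = 38.42 °C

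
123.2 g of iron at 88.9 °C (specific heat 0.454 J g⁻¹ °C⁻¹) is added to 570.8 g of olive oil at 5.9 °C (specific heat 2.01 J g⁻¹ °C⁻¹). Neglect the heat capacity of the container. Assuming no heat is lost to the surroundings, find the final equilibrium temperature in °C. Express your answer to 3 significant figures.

Heat lost by iron = heat gained by olive oil.
(123.2)(0.454)(88.9 − T) = (570.8)(2.01)(T − 5.9)
55.9328 (88.9 − T) = 1147.308 (T − 5.9)
4972.4 − 55.9328 T = 1147.308 T − 6769.1
11741.5 = 1203.2408 T
T = 9.758 °C

T_f = 9.76 °C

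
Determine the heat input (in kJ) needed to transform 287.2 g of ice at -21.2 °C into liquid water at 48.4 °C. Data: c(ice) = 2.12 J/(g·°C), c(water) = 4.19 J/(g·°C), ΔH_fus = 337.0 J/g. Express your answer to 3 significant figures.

q = 168 kJ

q1 (heat ice -21.2→0.0 °C): 287.2 × 2.12 × 21.2 = 12908 J
q2 (melt at 0 °C): 287.2 × 337.0 = 96786 J
q3 (heat water 0.0→48.4 °C): 287.2 × 4.19 × 48.4 = 58243 J
Total: 12908 + 96786 + 58243 = 167937 J = 168 kJ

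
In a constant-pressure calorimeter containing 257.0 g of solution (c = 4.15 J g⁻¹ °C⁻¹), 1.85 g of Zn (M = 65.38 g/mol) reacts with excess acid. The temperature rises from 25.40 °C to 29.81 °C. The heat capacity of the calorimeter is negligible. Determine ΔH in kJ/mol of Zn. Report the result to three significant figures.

|ΔT| = |29.81 − 25.40| = 4.41 °C
|q_surr| = (257.0 × 4.15) × 4.41 = 1066.55 × 4.41 = 4703 J
n(Zn) = 1.85 / 65.38 = 0.02830 mol
Temperature rose, so q_rxn = −|q_surr| = -4.703 kJ
ΔH = q_rxn / n = -166.2 kJ/mol

ΔH = -166 kJ/mol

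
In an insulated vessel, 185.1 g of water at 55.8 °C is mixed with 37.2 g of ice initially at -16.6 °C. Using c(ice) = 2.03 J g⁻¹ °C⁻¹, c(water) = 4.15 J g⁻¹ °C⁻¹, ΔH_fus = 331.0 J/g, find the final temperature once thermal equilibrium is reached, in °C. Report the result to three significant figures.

T_f = 31.8 °C

Heat to bring ice to 0 °C and melt it: q₁ = 37.2×2.03×16.6 + 37.2×331.0 = 13567 J
Heat the water can supply cooling to 0 °C: 185.1×4.15×55.8 = 42863.6 J > q₁, so all ice melts.
Energy balance: 185.1×4.15×(55.8 − T) = 13567 + 37.2×4.15×(T − 0)
768.165(55.8 − T) = 13567 + 154.38 T
42863.6 − 13567 = 922.545 T
T = 29296.6 / 922.545 = 31.76 °C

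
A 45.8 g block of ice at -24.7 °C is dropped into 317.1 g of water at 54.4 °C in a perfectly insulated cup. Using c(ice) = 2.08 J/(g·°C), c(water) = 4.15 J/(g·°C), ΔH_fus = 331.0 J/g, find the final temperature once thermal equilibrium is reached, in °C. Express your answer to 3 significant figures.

T_f = 35.9 °C

Heat to bring ice to 0 °C and melt it: q₁ = 45.8×2.08×24.7 + 45.8×331.0 = 17513 J
Heat the water can supply cooling to 0 °C: 317.1×4.15×54.4 = 71588.5 J > q₁, so all ice melts.
Energy balance: 317.1×4.15×(54.4 − T) = 17513 + 45.8×4.15×(T − 0)
1315.965(54.4 − T) = 17513 + 190.07 T
71588.5 − 17513 = 1506.035 T
T = 54075.5 / 1506.035 = 35.91 °C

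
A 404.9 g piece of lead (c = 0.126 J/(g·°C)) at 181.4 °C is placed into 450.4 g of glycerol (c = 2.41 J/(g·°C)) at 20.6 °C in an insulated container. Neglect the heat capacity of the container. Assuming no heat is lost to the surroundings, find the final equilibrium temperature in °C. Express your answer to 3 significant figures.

T_f = 27.8 °C

Heat lost by lead = heat gained by glycerol.
(404.9)(0.126)(181.4 − T) = (450.4)(2.41)(T − 20.6)
51.0174 (181.4 − T) = 1085.464 (T − 20.6)
9254.6 − 51.0174 T = 1085.464 T − 22361
31615.6 = 1136.4814 T
T = 27.82 °C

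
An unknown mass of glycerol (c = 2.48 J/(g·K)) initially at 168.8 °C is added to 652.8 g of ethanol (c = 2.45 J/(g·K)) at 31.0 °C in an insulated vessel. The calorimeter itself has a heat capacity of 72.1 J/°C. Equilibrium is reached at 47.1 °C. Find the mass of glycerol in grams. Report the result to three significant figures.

m = 89.2 g

q_gained = (652.8 × 2.45 + 72.1) × (47.1 − 31.0) = 26910 J
q_lost = m × 2.48 × (168.8 − 47.1) = 301.816 m
m = 26910 / 301.816 = 89.2 g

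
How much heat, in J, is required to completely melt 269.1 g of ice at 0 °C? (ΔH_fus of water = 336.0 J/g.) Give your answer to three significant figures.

q = 90400 J

q = m × ΔH_fus = 269.1 × 336.0 = 90420 J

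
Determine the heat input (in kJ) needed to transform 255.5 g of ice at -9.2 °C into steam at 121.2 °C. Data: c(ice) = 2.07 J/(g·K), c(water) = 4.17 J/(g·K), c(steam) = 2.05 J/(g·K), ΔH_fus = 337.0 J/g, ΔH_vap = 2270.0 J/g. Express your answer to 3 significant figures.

q = 789 kJ

q1 (heat ice -9.2→0.0 °C): 255.5 × 2.07 × 9.2 = 4866 J
q2 (melt at 0 °C): 255.5 × 337.0 = 86104 J
q3 (heat water 0.0→100.0 °C): 255.5 × 4.17 × 100.0 = 106544 J
q4 (vaporize at 100 °C): 255.5 × 2270.0 = 579985 J
q5 (heat steam 100.0→121.2 °C): 255.5 × 2.05 × 21.2 = 11104 J
Total: 4866 + 86104 + 106544 + 579985 + 11104 = 788603 J = 789 kJ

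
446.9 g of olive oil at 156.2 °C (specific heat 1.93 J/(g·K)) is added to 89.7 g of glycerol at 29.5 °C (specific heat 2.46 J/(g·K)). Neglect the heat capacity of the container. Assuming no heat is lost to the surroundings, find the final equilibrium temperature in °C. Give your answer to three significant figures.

T_f = 130 °C

Heat lost by olive oil = heat gained by glycerol.
(446.9)(1.93)(156.2 − T) = (89.7)(2.46)(T − 29.5)
862.517 (156.2 − T) = 220.662 (T − 29.5)
134730 − 862.517 T = 220.662 T − 6509.5
141239.5 = 1083.179 T
T = 130.4 °C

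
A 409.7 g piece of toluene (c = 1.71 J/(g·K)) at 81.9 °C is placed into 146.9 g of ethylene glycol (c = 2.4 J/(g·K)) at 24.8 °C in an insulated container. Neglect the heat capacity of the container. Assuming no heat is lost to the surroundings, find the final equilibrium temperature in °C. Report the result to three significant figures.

T_f = 62.8 °C

Heat lost by toluene = heat gained by ethylene glycol.
(409.7)(1.71)(81.9 − T) = (146.9)(2.4)(T − 24.8)
700.587 (81.9 − T) = 352.56 (T − 24.8)
57378 − 700.587 T = 352.56 T − 8743.5
66121.5 = 1053.147 T
T = 62.78 °C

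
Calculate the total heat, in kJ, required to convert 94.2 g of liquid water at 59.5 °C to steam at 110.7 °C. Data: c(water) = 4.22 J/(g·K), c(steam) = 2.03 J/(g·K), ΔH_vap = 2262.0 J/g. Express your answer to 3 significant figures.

q1 (heat water 59.5→100.0 °C): 94.2 × 4.22 × 40.5 = 16100 J
q2 (vaporize at 100 °C): 94.2 × 2262.0 = 213080 J
q3 (heat steam 100.0→110.7 °C): 94.2 × 2.03 × 10.7 = 2046 J
Total: 16100 + 213080 + 2046 = 231226 J = 231 kJ

q = 231 kJ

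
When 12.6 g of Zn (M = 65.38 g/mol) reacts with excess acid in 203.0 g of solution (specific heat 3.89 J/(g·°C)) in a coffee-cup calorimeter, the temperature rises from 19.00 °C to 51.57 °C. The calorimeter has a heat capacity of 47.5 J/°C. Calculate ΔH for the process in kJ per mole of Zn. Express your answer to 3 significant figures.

|ΔT| = |51.57 − 19.00| = 32.57 °C
|q_surr| = (203.0 × 3.89 + 47.5) × 32.57 = 837.17 × 32.57 = 27267 J
n(Zn) = 12.6 / 65.38 = 0.19272 mol
Temperature rose, so q_rxn = −|q_surr| = -27.267 kJ
ΔH = q_rxn / n = -141.49 kJ/mol

ΔH = -141 kJ/mol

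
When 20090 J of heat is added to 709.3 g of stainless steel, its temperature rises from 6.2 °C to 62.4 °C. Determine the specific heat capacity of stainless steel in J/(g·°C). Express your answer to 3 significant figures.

c = q / (m ΔT) = 20090 / (709.3 × 56.2)
c = 20090 / 39862.66 = 0.504 J/(g·°C)

c = 0.504 J/(g·°C)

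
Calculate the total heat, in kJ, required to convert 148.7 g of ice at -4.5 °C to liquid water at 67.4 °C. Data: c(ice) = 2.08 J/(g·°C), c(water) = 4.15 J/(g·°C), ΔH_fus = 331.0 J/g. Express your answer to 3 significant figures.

q = 92.2 kJ

q1 (heat ice -4.5→0.0 °C): 148.7 × 2.08 × 4.5 = 1392 J
q2 (melt at 0 °C): 148.7 × 331.0 = 49220 J
q3 (heat water 0.0→67.4 °C): 148.7 × 4.15 × 67.4 = 41593 J
Total: 1392 + 49220 + 41593 = 92205 J = 92.2 kJ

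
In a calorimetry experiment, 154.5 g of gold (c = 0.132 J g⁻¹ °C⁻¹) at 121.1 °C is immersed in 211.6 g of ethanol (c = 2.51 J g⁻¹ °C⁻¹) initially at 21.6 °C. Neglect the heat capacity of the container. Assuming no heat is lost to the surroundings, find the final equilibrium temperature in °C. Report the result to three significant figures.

T_f = 25.3 °C

Heat lost by gold = heat gained by ethanol.
(154.5)(0.132)(121.1 − T) = (211.6)(2.51)(T − 21.6)
20.394 (121.1 − T) = 531.116 (T − 21.6)
2469.7 − 20.394 T = 531.116 T − 11472
13941.7 = 551.510 T
T = 25.28 °C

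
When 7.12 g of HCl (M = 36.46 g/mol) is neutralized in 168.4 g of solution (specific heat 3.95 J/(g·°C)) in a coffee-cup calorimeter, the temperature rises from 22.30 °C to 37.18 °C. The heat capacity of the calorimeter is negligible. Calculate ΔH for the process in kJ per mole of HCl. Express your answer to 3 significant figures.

ΔH = -50.7 kJ/mol

|ΔT| = |37.18 − 22.30| = 14.88 °C
|q_surr| = (168.4 × 3.95) × 14.88 = 665.18 × 14.88 = 9898 J
n(HCl) = 7.12 / 36.46 = 0.1953 mol
Temperature rose, so q_rxn = −|q_surr| = -9.898 kJ
ΔH = q_rxn / n = -50.68 kJ/mol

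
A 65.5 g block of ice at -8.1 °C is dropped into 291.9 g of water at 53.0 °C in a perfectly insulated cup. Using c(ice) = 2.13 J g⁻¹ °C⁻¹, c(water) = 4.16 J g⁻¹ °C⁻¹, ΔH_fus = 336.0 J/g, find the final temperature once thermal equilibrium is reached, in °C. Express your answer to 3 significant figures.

T_f = 27.7 °C

Heat to bring ice to 0 °C and melt it: q₁ = 65.5×2.13×8.1 + 65.5×336.0 = 23138 J
Heat the water can supply cooling to 0 °C: 291.9×4.16×53.0 = 64358.1 J > q₁, so all ice melts.
Energy balance: 291.9×4.16×(53.0 − T) = 23138 + 65.5×4.16×(T − 0)
1214.304(53.0 − T) = 23138 + 272.48 T
64358.1 − 23138 = 1486.784 T
T = 41220.1 / 1486.784 = 27.72 °C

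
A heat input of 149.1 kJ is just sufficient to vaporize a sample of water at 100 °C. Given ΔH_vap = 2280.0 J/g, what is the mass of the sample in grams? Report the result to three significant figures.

m = 65.4 g

m = q / ΔH_vap = 149100 J / 2280.0 J/g = 65.4 g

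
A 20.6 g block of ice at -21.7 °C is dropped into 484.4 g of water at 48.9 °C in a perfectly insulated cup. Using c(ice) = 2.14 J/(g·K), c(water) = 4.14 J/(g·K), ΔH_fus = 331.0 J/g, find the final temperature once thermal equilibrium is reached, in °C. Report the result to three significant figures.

Heat to bring ice to 0 °C and melt it: q₁ = 20.6×2.14×21.7 + 20.6×331.0 = 7775.2 J
Heat the water can supply cooling to 0 °C: 484.4×4.14×48.9 = 98064.8 J > q₁, so all ice melts.
Energy balance: 484.4×4.14×(48.9 − T) = 7775.2 + 20.6×4.14×(T − 0)
2005.416(48.9 − T) = 7775.2 + 85.284 T
98064.8 − 7775.2 = 2090.700 T
T = 90289.6 / 2090.700 = 43.19 °C

T_f = 43.2 °C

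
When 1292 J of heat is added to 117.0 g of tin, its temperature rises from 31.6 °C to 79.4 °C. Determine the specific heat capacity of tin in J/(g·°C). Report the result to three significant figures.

c = 0.231 J/(g·°C)

c = q / (m ΔT) = 1292 / (117.0 × 47.8)
c = 1292 / 5592.6 = 0.231 J/(g·°C)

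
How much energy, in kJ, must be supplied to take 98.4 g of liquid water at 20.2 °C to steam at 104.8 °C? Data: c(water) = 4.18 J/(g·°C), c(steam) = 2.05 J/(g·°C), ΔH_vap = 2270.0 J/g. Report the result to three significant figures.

q1 (heat water 20.2→100.0 °C): 98.4 × 4.18 × 79.8 = 32823 J
q2 (vaporize at 100 °C): 98.4 × 2270.0 = 223368 J
q3 (heat steam 100.0→104.8 °C): 98.4 × 2.05 × 4.8 = 968 J
Total: 32823 + 223368 + 968 = 257159 J = 257 kJ

q = 257 kJ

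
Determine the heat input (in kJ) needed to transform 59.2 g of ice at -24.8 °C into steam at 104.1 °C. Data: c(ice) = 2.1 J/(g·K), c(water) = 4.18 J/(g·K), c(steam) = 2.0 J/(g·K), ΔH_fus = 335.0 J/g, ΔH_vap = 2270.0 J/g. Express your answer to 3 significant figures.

q = 183 kJ

q1 (heat ice -24.8→0.0 °C): 59.2 × 2.1 × 24.8 = 3083 J
q2 (melt at 0 °C): 59.2 × 335.0 = 19832 J
q3 (heat water 0.0→100.0 °C): 59.2 × 4.18 × 100.0 = 24746 J
q4 (vaporize at 100 °C): 59.2 × 2270.0 = 134384 J
q5 (heat steam 100.0→104.1 °C): 59.2 × 2.0 × 4.1 = 485 J
Total: 3083 + 19832 + 24746 + 134384 + 485 = 182530 J = 183 kJ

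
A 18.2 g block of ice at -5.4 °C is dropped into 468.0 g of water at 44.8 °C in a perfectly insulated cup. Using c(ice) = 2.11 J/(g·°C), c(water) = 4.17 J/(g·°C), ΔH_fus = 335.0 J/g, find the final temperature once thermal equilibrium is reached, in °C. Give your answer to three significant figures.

Heat to bring ice to 0 °C and melt it: q₁ = 18.2×2.11×5.4 + 18.2×335.0 = 6304.4 J
Heat the water can supply cooling to 0 °C: 468.0×4.17×44.8 = 87429.9 J > q₁, so all ice melts.
Energy balance: 468.0×4.17×(44.8 − T) = 6304.4 + 18.2×4.17×(T − 0)
1951.56(44.8 − T) = 6304.4 + 75.894 T
87429.9 − 6304.4 = 2027.454 T
T = 81125.5 / 2027.454 = 40.01 °C

T_f = 40.0 °C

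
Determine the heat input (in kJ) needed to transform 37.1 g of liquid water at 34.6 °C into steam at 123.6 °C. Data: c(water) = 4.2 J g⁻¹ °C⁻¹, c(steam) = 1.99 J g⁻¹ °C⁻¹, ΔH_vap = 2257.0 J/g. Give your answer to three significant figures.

q = 95.7 kJ

q1 (heat water 34.6→100.0 °C): 37.1 × 4.2 × 65.4 = 10191 J
q2 (vaporize at 100 °C): 37.1 × 2257.0 = 83735 J
q3 (heat steam 100.0→123.6 °C): 37.1 × 1.99 × 23.6 = 1742 J
Total: 10191 + 83735 + 1742 = 95668 J = 95.7 kJ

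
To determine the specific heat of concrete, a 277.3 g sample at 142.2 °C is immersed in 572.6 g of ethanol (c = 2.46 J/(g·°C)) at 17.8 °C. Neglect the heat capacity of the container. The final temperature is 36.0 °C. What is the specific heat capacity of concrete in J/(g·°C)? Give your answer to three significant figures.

c = 0.871 J/(g·°C)

q_gained = (572.6 × 2.46) × (36.0 − 17.8) = 25640 J
q_lost = 277.3 × c × (142.2 − 36.0) = 29449.26 c
Set equal: c = 25640 / 29449.26 = 0.871 J/(g·°C)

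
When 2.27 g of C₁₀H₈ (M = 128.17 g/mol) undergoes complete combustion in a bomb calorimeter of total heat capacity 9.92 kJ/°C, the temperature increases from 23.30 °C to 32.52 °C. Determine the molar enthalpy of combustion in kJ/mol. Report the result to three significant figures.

ΔH = -5160 kJ/mol

ΔT = 32.52 − 23.30 = 9.22 °C
q_cal = C_cal × ΔT = 9.92 × 9.22 = 91.4624 kJ
n = 2.27 / 128.17 = 0.01771 mol
q_rxn = −q_cal = -91.4624 kJ
ΔH = -91.4624 / 0.01771 = -5164 kJ/mol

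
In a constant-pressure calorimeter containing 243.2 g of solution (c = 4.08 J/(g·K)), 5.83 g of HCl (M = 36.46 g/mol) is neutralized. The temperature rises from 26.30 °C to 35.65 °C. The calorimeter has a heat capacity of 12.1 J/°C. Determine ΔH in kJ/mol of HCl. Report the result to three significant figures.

ΔH = -58.7 kJ/mol

|ΔT| = |35.65 − 26.30| = 9.35 °C
|q_surr| = (243.2 × 4.08 + 12.1) × 9.35 = 1004.356 × 9.35 = 9391 J
n(HCl) = 5.83 / 36.46 = 0.1599 mol
Temperature rose, so q_rxn = −|q_surr| = -9.391 kJ
ΔH = q_rxn / n = -58.73 kJ/mol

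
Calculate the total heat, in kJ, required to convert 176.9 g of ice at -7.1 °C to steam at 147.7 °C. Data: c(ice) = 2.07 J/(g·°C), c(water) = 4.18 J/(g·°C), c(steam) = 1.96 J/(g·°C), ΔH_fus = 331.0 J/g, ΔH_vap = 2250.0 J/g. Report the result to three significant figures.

q = 550 kJ

q1 (heat ice -7.1→0.0 °C): 176.9 × 2.07 × 7.1 = 2600 J
q2 (melt at 0 °C): 176.9 × 331.0 = 58554 J
q3 (heat water 0.0→100.0 °C): 176.9 × 4.18 × 100.0 = 73944 J
q4 (vaporize at 100 °C): 176.9 × 2250.0 = 398025 J
q5 (heat steam 100.0→147.7 °C): 176.9 × 1.96 × 47.7 = 16539 J
Total: 2600 + 58554 + 73944 + 398025 + 16539 = 549662 J = 550 kJ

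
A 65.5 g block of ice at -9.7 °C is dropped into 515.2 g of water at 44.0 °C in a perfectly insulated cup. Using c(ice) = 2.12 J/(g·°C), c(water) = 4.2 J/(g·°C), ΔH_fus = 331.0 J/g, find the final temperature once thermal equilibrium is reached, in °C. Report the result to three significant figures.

T_f = 29.6 °C

Heat to bring ice to 0 °C and melt it: q₁ = 65.5×2.12×9.7 + 65.5×331.0 = 23027 J
Heat the water can supply cooling to 0 °C: 515.2×4.2×44.0 = 95209.0 J > q₁, so all ice melts.
Energy balance: 515.2×4.2×(44.0 − T) = 23027 + 65.5×4.2×(T − 0)
2163.84(44.0 − T) = 23027 + 275.1 T
95209.0 − 23027 = 2438.94 T
T = 72182.0 / 2438.94 = 29.60 °C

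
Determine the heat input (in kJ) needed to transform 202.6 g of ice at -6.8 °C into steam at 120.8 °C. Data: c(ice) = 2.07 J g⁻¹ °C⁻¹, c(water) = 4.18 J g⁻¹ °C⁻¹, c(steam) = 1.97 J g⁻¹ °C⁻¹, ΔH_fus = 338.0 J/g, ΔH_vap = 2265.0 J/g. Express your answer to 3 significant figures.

q = 623 kJ

q1 (heat ice -6.8→0.0 °C): 202.6 × 2.07 × 6.8 = 2852 J
q2 (melt at 0 °C): 202.6 × 338.0 = 68479 J
q3 (heat water 0.0→100.0 °C): 202.6 × 4.18 × 100.0 = 84687 J
q4 (vaporize at 100 °C): 202.6 × 2265.0 = 458889 J
q5 (heat steam 100.0→120.8 °C): 202.6 × 1.97 × 20.8 = 8302 J
Total: 2852 + 68479 + 84687 + 458889 + 8302 = 623209 J = 623 kJ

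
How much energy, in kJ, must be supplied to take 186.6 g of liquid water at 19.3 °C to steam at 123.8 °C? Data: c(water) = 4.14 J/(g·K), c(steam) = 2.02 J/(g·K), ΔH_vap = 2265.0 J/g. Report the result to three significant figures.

q1 (heat water 19.3→100.0 °C): 186.6 × 4.14 × 80.7 = 62343 J
q2 (vaporize at 100 °C): 186.6 × 2265.0 = 422649 J
q3 (heat steam 100.0→123.8 °C): 186.6 × 2.02 × 23.8 = 8971 J
Total: 62343 + 422649 + 8971 = 493963 J = 494 kJ

q = 494 kJ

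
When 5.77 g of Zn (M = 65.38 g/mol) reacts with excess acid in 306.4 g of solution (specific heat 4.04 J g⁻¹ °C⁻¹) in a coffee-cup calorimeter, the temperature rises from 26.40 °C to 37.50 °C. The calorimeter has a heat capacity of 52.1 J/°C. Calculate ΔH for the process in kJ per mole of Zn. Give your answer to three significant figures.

ΔH = -162 kJ/mol

|ΔT| = |37.50 − 26.40| = 11.10 °C
|q_surr| = (306.4 × 4.04 + 52.1) × 11.10 = 1289.956 × 11.10 = 14320 J
n(Zn) = 5.77 / 65.38 = 0.08825 mol
Temperature rose, so q_rxn = −|q_surr| = -14.32 kJ
ΔH = q_rxn / n = -162.3 kJ/mol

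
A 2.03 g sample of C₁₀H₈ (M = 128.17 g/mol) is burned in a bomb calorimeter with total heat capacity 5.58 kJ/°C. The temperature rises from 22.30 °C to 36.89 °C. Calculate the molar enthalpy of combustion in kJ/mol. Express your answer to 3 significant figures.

ΔT = 36.89 − 22.30 = 14.59 °C
q_cal = C_cal × ΔT = 5.58 × 14.59 = 81.4122 kJ
n = 2.03 / 128.17 = 0.01584 mol
q_rxn = −q_cal = -81.4122 kJ
ΔH = -81.4122 / 0.01584 = -5140 kJ/mol

ΔH = -5140 kJ/mol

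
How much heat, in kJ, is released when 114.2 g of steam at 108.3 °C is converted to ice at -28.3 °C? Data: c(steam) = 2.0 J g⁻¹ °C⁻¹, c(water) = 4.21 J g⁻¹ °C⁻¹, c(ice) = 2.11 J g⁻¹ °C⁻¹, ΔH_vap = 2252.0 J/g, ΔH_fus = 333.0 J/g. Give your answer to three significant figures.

q1 (cool steam 108.3→100 °C): 114.2 × 2.0 × 8.3 = 1896 J
q2 (condense at 100 °C): 114.2 × 2252.0 = 257178 J
q3 (cool water 100→0 °C): 114.2 × 4.21 × 100.0 = 48078 J
q4 (freeze at 0 °C): 114.2 × 333.0 = 38029 J
q5 (cool ice 0→-28.3 °C): 114.2 × 2.11 × 28.3 = 6819 J
Total: 1896 + 257178 + 48078 + 38029 + 6819 = 352000 J = 352 kJ

q = 352 kJ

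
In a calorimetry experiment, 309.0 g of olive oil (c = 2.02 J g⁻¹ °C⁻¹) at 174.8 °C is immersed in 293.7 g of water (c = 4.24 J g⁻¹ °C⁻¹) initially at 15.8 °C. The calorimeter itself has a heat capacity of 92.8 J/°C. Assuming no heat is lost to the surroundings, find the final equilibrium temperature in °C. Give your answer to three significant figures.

Heat lost by olive oil = heat gained by water + calorimeter.
(309.0)(2.02)(174.8 − T) = [(293.7)(4.24) + 92.8](T − 15.8)
624.18 (174.8 − T) = 1338.088 (T − 15.8)
109110 − 624.18 T = 1338.088 T − 21142
130252 = 1962.268 T
T = 66.38 °C

T_f = 66.4 °C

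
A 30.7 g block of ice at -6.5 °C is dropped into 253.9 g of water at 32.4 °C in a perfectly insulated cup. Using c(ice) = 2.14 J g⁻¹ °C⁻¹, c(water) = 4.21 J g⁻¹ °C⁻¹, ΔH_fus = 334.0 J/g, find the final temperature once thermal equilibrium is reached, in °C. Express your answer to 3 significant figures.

T_f = 20.0 °C

Heat to bring ice to 0 °C and melt it: q₁ = 30.7×2.14×6.5 + 30.7×334.0 = 10681 J
Heat the water can supply cooling to 0 °C: 253.9×4.21×32.4 = 34633.0 J > q₁, so all ice melts.
Energy balance: 253.9×4.21×(32.4 − T) = 10681 + 30.7×4.21×(T − 0)
1068.919(32.4 − T) = 10681 + 129.247 T
34633.0 − 10681 = 1198.166 T
T = 23952.0 / 1198.166 = 19.99 °C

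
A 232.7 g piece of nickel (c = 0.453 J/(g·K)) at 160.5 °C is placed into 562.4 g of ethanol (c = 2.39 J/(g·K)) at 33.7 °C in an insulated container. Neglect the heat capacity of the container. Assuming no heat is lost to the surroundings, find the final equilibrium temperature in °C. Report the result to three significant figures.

Heat lost by nickel = heat gained by ethanol.
(232.7)(0.453)(160.5 − T) = (562.4)(2.39)(T − 33.7)
105.4131 (160.5 − T) = 1344.136 (T − 33.7)
16919 − 105.4131 T = 1344.136 T − 45297
62216 = 1449.5491 T
T = 42.92 °C

T_f = 42.9 °C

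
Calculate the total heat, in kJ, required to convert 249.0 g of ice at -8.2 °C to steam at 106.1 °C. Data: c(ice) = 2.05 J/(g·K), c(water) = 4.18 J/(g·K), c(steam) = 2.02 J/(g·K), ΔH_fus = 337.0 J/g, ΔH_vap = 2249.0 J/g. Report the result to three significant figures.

q = 755 kJ

q1 (heat ice -8.2→0.0 °C): 249.0 × 2.05 × 8.2 = 4186 J
q2 (melt at 0 °C): 249.0 × 337.0 = 83913 J
q3 (heat water 0.0→100.0 °C): 249.0 × 4.18 × 100.0 = 104082 J
q4 (vaporize at 100 °C): 249.0 × 2249.0 = 560001 J
q5 (heat steam 100.0→106.1 °C): 249.0 × 2.02 × 6.1 = 3068 J
Total: 4186 + 83913 + 104082 + 560001 + 3068 = 755250 J = 755 kJ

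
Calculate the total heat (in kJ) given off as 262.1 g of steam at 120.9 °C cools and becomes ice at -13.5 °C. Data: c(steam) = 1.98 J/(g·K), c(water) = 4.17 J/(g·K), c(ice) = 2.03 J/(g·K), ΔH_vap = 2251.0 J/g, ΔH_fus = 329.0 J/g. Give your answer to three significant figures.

q1 (cool steam 120.9→100 °C): 262.1 × 1.98 × 20.9 = 10846 J
q2 (condense at 100 °C): 262.1 × 2251.0 = 589987 J
q3 (cool water 100→0 °C): 262.1 × 4.17 × 100.0 = 109296 J
q4 (freeze at 0 °C): 262.1 × 329.0 = 86231 J
q5 (cool ice 0→-13.5 °C): 262.1 × 2.03 × 13.5 = 7183 J
Total: 10846 + 589987 + 109296 + 86231 + 7183 = 803543 J = 804 kJ

q = 804 kJ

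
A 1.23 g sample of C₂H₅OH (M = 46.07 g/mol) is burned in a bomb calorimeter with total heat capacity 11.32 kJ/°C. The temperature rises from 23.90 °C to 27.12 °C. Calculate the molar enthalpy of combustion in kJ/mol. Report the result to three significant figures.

ΔT = 27.12 − 23.90 = 3.22 °C
q_cal = C_cal × ΔT = 11.32 × 3.22 = 36.4504 kJ
n = 1.23 / 46.07 = 0.02670 mol
q_rxn = −q_cal = -36.4504 kJ
ΔH = -36.4504 / 0.02670 = -1365 kJ/mol

ΔH = -1370 kJ/mol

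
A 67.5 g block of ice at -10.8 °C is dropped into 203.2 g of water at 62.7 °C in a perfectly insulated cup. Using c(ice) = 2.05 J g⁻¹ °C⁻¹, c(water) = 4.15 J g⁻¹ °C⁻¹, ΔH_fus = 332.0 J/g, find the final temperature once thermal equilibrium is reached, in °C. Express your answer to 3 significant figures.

T_f = 25.8 °C

Heat to bring ice to 0 °C and melt it: q₁ = 67.5×2.05×10.8 + 67.5×332.0 = 23904 J
Heat the water can supply cooling to 0 °C: 203.2×4.15×62.7 = 52873.7 J > q₁, so all ice melts.
Energy balance: 203.2×4.15×(62.7 − T) = 23904 + 67.5×4.15×(T − 0)
843.28(62.7 − T) = 23904 + 280.125 T
52873.7 − 23904 = 1123.405 T
T = 28969.7 / 1123.405 = 25.79 °C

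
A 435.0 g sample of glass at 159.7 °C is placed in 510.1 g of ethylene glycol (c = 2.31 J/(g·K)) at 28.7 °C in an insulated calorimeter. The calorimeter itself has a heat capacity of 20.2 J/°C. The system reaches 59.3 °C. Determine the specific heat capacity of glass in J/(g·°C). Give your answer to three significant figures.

c = 0.840 J/(g·°C)

q_gained = (510.1 × 2.31 + 20.2) × (59.3 − 28.7) = 36680 J
q_lost = 435.0 × c × (159.7 − 59.3) = 43674 c
Set equal: c = 36680 / 43674 = 0.840 J/(g·°C)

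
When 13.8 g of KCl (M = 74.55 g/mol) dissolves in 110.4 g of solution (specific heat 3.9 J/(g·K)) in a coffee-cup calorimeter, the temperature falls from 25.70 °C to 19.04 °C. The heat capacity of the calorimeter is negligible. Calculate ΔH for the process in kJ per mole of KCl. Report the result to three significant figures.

ΔH = 15.5 kJ/mol

|ΔT| = |19.04 − 25.70| = 6.66 °C
|q_surr| = (110.4 × 3.9) × 6.66 = 430.56 × 6.66 = 2868 J
n(KCl) = 13.8 / 74.55 = 0.1851 mol
Temperature fell, so q_rxn = +|q_surr| = 2.868 kJ
ΔH = q_rxn / n = 15.49 kJ/mol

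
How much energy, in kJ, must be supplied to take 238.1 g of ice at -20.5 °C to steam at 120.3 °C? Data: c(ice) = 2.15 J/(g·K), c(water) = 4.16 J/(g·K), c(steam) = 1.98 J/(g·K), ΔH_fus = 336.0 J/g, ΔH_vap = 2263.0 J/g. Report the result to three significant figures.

q1 (heat ice -20.5→0.0 °C): 238.1 × 2.15 × 20.5 = 10494 J
q2 (melt at 0 °C): 238.1 × 336.0 = 80002 J
q3 (heat water 0.0→100.0 °C): 238.1 × 4.16 × 100.0 = 99050 J
q4 (vaporize at 100 °C): 238.1 × 2263.0 = 538820 J
q5 (heat steam 100.0→120.3 °C): 238.1 × 1.98 × 20.3 = 9570 J
Total: 10494 + 80002 + 99050 + 538820 + 9570 = 737936 J = 738 kJ

q = 738 kJ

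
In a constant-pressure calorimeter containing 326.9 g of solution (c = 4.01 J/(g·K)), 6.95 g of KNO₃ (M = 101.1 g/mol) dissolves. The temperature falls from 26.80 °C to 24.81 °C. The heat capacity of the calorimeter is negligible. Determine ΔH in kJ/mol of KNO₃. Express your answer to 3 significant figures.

|ΔT| = |24.81 − 26.80| = 1.99 °C
|q_surr| = (326.9 × 4.01) × 1.99 = 1310.869 × 1.99 = 2608.6 J
n(KNO₃) = 6.95 / 101.1 = 0.068744 mol
Temperature fell, so q_rxn = +|q_surr| = 2.6086 kJ
ΔH = q_rxn / n = 37.947 kJ/mol

ΔH = 37.9 kJ/mol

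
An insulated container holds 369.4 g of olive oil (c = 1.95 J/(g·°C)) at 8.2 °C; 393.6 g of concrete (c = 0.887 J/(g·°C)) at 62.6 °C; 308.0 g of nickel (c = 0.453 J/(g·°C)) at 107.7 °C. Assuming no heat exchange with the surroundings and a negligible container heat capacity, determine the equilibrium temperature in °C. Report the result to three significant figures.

Σ mᵢcᵢ(T − Tᵢ) = 0  ⇒  T = Σ mᵢcᵢTᵢ / Σ mᵢcᵢ
Σ mᵢcᵢ = 369.4×1.95 + 393.6×0.887 + 308.0×0.453 = 1208.9772
Σ mᵢcᵢTᵢ = 720.33×8.2 + 349.1232×62.6 + 139.524×107.7 = 42789
T = 42789 / 1208.9772 = 35.39 °C

T_f = 35.4 °C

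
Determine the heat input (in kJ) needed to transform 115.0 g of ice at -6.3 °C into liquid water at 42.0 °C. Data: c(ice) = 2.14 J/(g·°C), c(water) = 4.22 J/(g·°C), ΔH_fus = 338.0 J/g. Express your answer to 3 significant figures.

q1 (heat ice -6.3→0.0 °C): 115.0 × 2.14 × 6.3 = 1550 J
q2 (melt at 0 °C): 115.0 × 338.0 = 38870 J
q3 (heat water 0.0→42.0 °C): 115.0 × 4.22 × 42.0 = 20383 J
Total: 1550 + 38870 + 20383 = 60803 J = 60.8 kJ

q = 60.8 kJ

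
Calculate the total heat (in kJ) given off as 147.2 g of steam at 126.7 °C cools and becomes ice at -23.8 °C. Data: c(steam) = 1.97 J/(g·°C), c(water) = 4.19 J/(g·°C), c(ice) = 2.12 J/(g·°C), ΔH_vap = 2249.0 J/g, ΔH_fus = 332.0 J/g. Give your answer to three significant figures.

q1 (cool steam 126.7→100 °C): 147.2 × 1.97 × 26.7 = 7743 J
q2 (condense at 100 °C): 147.2 × 2249.0 = 331053 J
q3 (cool water 100→0 °C): 147.2 × 4.19 × 100.0 = 61677 J
q4 (freeze at 0 °C): 147.2 × 332.0 = 48870 J
q5 (cool ice 0→-23.8 °C): 147.2 × 2.12 × 23.8 = 7427 J
Total: 7743 + 331053 + 61677 + 48870 + 7427 = 456770 J = 457 kJ

q = 457 kJ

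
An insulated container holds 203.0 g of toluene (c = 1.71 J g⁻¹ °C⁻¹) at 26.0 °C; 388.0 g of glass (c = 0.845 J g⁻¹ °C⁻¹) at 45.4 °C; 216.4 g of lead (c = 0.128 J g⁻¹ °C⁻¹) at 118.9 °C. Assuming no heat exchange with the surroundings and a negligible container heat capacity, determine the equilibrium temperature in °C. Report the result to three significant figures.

Σ mᵢcᵢ(T − Tᵢ) = 0  ⇒  T = Σ mᵢcᵢTᵢ / Σ mᵢcᵢ
Σ mᵢcᵢ = 203.0×1.71 + 388.0×0.845 + 216.4×0.128 = 702.6892
Σ mᵢcᵢTᵢ = 347.13×26.0 + 327.86×45.4 + 27.6992×118.9 = 27204
T = 27204 / 702.6892 = 38.71 °C

T_f = 38.7 °C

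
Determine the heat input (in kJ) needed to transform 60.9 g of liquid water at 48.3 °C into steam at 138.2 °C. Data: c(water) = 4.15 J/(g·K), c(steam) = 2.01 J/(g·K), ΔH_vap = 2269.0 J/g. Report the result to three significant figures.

q = 156 kJ

q1 (heat water 48.3→100.0 °C): 60.9 × 4.15 × 51.7 = 13066 J
q2 (vaporize at 100 °C): 60.9 × 2269.0 = 138182 J
q3 (heat steam 100.0→138.2 °C): 60.9 × 2.01 × 38.2 = 4676 J
Total: 13066 + 138182 + 4676 = 155924 J = 156 kJ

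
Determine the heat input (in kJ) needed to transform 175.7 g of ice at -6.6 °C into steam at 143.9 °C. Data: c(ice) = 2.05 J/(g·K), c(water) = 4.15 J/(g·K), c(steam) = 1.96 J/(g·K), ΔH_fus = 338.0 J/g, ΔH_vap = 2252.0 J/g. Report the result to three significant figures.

q1 (heat ice -6.6→0.0 °C): 175.7 × 2.05 × 6.6 = 2377 J
q2 (melt at 0 °C): 175.7 × 338.0 = 59387 J
q3 (heat water 0.0→100.0 °C): 175.7 × 4.15 × 100.0 = 72916 J
q4 (vaporize at 100 °C): 175.7 × 2252.0 = 395676 J
q5 (heat steam 100.0→143.9 °C): 175.7 × 1.96 × 43.9 = 15118 J
Total: 2377 + 59387 + 72916 + 395676 + 15118 = 545474 J = 545 kJ

q = 545 kJ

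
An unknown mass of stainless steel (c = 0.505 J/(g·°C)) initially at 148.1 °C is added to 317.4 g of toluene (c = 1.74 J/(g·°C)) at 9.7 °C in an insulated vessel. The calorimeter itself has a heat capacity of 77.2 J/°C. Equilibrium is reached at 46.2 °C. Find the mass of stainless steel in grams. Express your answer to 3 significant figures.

q_gained = (317.4 × 1.74 + 77.2) × (46.2 − 9.7) = 22976 J
q_lost = m × 0.505 × (148.1 − 46.2) = 51.4595 m
m = 22976 / 51.4595 = 446 g

m = 446 g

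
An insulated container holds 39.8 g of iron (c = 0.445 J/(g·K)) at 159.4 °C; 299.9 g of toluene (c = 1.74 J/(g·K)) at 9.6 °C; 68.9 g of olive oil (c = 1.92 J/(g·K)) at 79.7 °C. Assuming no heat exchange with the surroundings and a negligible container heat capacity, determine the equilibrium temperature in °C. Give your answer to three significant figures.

Σ mᵢcᵢ(T − Tᵢ) = 0  ⇒  T = Σ mᵢcᵢTᵢ / Σ mᵢcᵢ
Σ mᵢcᵢ = 39.8×0.445 + 299.9×1.74 + 68.9×1.92 = 671.825
Σ mᵢcᵢTᵢ = 17.711×159.4 + 521.826×9.6 + 132.288×79.7 = 18376
T = 18376 / 671.825 = 27.35 °C

T_f = 27.4 °C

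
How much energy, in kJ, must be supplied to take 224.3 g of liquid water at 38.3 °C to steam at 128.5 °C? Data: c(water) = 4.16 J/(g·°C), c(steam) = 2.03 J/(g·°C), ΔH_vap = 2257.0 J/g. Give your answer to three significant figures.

q1 (heat water 38.3→100.0 °C): 224.3 × 4.16 × 61.7 = 57572 J
q2 (vaporize at 100 °C): 224.3 × 2257.0 = 506245 J
q3 (heat steam 100.0→128.5 °C): 224.3 × 2.03 × 28.5 = 12977 J
Total: 57572 + 506245 + 12977 = 576794 J = 577 kJ

q = 577 kJ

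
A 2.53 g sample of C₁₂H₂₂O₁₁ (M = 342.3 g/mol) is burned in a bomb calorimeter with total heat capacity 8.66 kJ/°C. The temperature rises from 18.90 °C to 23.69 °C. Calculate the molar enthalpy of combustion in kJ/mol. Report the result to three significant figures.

ΔT = 23.69 − 18.90 = 4.79 °C
q_cal = C_cal × ΔT = 8.66 × 4.79 = 41.4814 kJ
n = 2.53 / 342.3 = 0.007391 mol
q_rxn = −q_cal = -41.4814 kJ
ΔH = -41.4814 / 0.007391 = -5612 kJ/mol

ΔH = -5610 kJ/mol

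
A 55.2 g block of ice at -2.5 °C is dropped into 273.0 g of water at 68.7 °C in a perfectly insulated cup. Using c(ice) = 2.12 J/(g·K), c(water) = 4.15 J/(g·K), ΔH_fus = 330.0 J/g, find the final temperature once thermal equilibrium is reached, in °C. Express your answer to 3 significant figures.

Heat to bring ice to 0 °C and melt it: q₁ = 55.2×2.12×2.5 + 55.2×330.0 = 18509 J
Heat the water can supply cooling to 0 °C: 273.0×4.15×68.7 = 77833.7 J > q₁, so all ice melts.
Energy balance: 273.0×4.15×(68.7 − T) = 18509 + 55.2×4.15×(T − 0)
1132.95(68.7 − T) = 18509 + 229.08 T
77833.7 − 18509 = 1362.03 T
T = 59324.7 / 1362.03 = 43.56 °C

T_f = 43.6 °C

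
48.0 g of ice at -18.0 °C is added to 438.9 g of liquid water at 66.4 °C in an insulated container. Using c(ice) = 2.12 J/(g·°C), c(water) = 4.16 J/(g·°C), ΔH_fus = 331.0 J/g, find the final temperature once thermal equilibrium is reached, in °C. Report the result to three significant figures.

Heat to bring ice to 0 °C and melt it: q₁ = 48.0×2.12×18.0 + 48.0×331.0 = 17720 J
Heat the water can supply cooling to 0 °C: 438.9×4.16×66.4 = 121235 J > q₁, so all ice melts.
Energy balance: 438.9×4.16×(66.4 − T) = 17720 + 48.0×4.16×(T − 0)
1825.824(66.4 − T) = 17720 + 199.68 T
121235 − 17720 = 2025.504 T
T = 103515 / 2025.504 = 51.11 °C

T_f = 51.1 °C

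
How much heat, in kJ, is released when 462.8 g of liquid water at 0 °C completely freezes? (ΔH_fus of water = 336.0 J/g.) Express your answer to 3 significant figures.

q = m × ΔH_fus = 462.8 × 336.0 = 155500 J = 156 kJ

q = 156 kJ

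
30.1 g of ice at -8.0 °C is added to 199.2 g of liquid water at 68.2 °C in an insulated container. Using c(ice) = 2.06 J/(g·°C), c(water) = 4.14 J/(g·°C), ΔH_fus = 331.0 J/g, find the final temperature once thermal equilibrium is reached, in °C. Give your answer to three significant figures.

T_f = 48.2 °C

Heat to bring ice to 0 °C and melt it: q₁ = 30.1×2.06×8.0 + 30.1×331.0 = 10459 J
Heat the water can supply cooling to 0 °C: 199.2×4.14×68.2 = 56243.7 J > q₁, so all ice melts.
Energy balance: 199.2×4.14×(68.2 − T) = 10459 + 30.1×4.14×(T − 0)
824.688(68.2 − T) = 10459 + 124.614 T
56243.7 − 10459 = 949.302 T
T = 45784.7 / 949.302 = 48.23 °C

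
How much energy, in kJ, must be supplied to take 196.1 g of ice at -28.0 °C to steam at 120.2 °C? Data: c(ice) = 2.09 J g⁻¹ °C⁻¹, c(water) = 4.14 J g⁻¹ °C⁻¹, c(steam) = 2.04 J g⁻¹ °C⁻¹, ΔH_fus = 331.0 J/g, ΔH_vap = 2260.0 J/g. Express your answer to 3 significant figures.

q = 609 kJ

q1 (heat ice -28.0→0.0 °C): 196.1 × 2.09 × 28.0 = 11476 J
q2 (melt at 0 °C): 196.1 × 331.0 = 64909 J
q3 (heat water 0.0→100.0 °C): 196.1 × 4.14 × 100.0 = 81185 J
q4 (vaporize at 100 °C): 196.1 × 2260.0 = 443186 J
q5 (heat steam 100.0→120.2 °C): 196.1 × 2.04 × 20.2 = 8081 J
Total: 11476 + 64909 + 81185 + 443186 + 8081 = 608837 J = 609 kJ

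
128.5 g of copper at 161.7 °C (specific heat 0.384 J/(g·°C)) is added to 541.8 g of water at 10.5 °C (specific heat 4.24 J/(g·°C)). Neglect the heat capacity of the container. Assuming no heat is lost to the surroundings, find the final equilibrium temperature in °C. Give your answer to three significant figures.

T_f = 13.7 °C

Heat lost by copper = heat gained by water.
(128.5)(0.384)(161.7 − T) = (541.8)(4.24)(T − 10.5)
49.344 (161.7 − T) = 2297.232 (T − 10.5)
7978.9 − 49.344 T = 2297.232 T − 24121
32099.9 = 2346.576 T
T = 13.68 °C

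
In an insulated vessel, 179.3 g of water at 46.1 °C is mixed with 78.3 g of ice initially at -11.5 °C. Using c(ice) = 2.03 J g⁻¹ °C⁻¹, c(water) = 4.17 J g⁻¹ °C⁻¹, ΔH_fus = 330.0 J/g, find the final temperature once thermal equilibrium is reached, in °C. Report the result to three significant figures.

T_f = 6.33 °C

Heat to bring ice to 0 °C and melt it: q₁ = 78.3×2.03×11.5 + 78.3×330.0 = 27667 J
Heat the water can supply cooling to 0 °C: 179.3×4.17×46.1 = 34468.1 J > q₁, so all ice melts.
Energy balance: 179.3×4.17×(46.1 − T) = 27667 + 78.3×4.17×(T − 0)
747.681(46.1 − T) = 27667 + 326.511 T
34468.1 − 27667 = 1074.192 T
T = 6801.1 / 1074.192 = 6.331 °C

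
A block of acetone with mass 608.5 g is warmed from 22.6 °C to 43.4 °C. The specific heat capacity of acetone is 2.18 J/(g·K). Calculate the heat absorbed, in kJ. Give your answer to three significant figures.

q = m c ΔT = 608.5 × 2.18 × (43.4 − 22.6)
q = 608.5 × 2.18 × 20.8 = 27590 J = 27.6 kJ

q = 27.6 kJ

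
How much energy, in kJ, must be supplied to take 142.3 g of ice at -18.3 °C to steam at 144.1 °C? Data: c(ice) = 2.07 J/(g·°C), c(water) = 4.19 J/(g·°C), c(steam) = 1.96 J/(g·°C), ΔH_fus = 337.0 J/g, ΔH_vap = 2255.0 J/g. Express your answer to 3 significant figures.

q = 446 kJ

q1 (heat ice -18.3→0.0 °C): 142.3 × 2.07 × 18.3 = 5390 J
q2 (melt at 0 °C): 142.3 × 337.0 = 47955 J
q3 (heat water 0.0→100.0 °C): 142.3 × 4.19 × 100.0 = 59624 J
q4 (vaporize at 100 °C): 142.3 × 2255.0 = 320887 J
q5 (heat steam 100.0→144.1 °C): 142.3 × 1.96 × 44.1 = 12300 J
Total: 5390 + 47955 + 59624 + 320887 + 12300 = 446156 J = 446 kJ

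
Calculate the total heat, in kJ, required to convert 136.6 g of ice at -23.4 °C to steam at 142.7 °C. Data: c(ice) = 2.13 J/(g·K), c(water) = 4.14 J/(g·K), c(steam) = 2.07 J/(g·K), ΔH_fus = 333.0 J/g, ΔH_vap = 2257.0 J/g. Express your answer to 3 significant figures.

q1 (heat ice -23.4→0.0 °C): 136.6 × 2.13 × 23.4 = 6808 J
q2 (melt at 0 °C): 136.6 × 333.0 = 45488 J
q3 (heat water 0.0→100.0 °C): 136.6 × 4.14 × 100.0 = 56552 J
q4 (vaporize at 100 °C): 136.6 × 2257.0 = 308306 J
q5 (heat steam 100.0→142.7 °C): 136.6 × 2.07 × 42.7 = 12074 J
Total: 6808 + 45488 + 56552 + 308306 + 12074 = 429228 J = 429 kJ

q = 429 kJ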